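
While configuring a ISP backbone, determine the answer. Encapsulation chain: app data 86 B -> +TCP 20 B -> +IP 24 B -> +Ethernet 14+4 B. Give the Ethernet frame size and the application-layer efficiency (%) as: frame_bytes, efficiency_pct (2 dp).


TCP segment = 86 + 20 = 106 B
IP packet = 106 + 24 = 130 B
Ethernet frame = 130 + 14 + 4 = 148 B
Efficiency = app / frame = 86 / 148 = 0.581081 = 58.1081% -> 58.11% (2 dp)

148, 58.11


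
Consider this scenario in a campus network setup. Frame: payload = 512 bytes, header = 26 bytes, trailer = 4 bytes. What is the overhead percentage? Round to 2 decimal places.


Given: payload = 512 B, header = 26 B, trailer = 4 B
Overhead bytes = header + trailer = 26 + 4 = 30
Total frame = payload + overhead = 512 + 30 = 542
Overhead % = 30 / 542 * 100 = 5.5351% -> 5.54% (2 dp)

5.54


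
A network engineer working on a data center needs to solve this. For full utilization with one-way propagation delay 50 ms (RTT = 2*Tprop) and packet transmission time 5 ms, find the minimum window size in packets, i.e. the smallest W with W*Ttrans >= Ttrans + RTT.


Given: Ttrans = 5 ms, RTT = 100 ms (= 2 * Tprop, Tprop = 50 ms)
Time until first ACK returns = Ttrans + RTT = 5 + 100 = 105 ms
Need W * Ttrans >= Ttrans + RTT  ->  W >= (Ttrans + RTT) / Ttrans
(Ttrans + RTT) / Ttrans = 105 / 5 = 21
W_min = ceil(21) = 21

21


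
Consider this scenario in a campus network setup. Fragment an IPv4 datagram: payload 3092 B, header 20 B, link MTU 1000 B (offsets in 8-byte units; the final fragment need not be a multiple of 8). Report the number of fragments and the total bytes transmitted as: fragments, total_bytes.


Max data per non-final fragment = floor((MTU - header)/8)*8 = floor((1000 - 20)/8)*8 = floor(980/8)*8 = 976 B
Final fragment needs no 8-byte alignment: it can carry up to MTU - header = 980 B
Non-final fragments needed = ceil((payload - 980) / 976) = ceil(2112/976) = ceil(2.1639) = 3
Number of fragments = 3 + 1 = 4
Fragment sizes (data): 3 * 976 B + 164 B (last, 164 <= 980 OK)
Total bytes sent = payload + n_frags * header = 3092 + 4*20 = 3092 + 80 = 3172 B

4, 3172


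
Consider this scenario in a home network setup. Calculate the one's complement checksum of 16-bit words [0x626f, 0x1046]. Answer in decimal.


Given words: [0x626f, 0x1046]
Step 1: Sum all words
Raw sum = 25199 + 4166 = 29365
One's complement = ~29365 & 0xFFFF = 36170

36170


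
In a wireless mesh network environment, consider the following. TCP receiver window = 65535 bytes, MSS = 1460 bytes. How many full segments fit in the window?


Given: RWND = 65535 bytes, MSS = 1460 bytes
Full segments = floor(RWND / MSS)
Full segments = floor(65535 / 1460)
Full segments = floor(44.887) = 44

44


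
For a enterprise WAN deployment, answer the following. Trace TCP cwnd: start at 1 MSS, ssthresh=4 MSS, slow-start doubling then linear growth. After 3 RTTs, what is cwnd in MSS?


RTT 0: cwnd = 1 MSS (initial)
RTT 1: cwnd = 2 MSS (slow start, doubled)
RTT 2: cwnd = 4 MSS (slow start, doubled)
RTT 3: cwnd = 5 MSS (congestion avoidance, +1)

5


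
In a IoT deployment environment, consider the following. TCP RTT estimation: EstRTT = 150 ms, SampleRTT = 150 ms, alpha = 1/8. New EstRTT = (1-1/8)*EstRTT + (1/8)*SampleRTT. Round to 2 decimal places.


Given: EstRTT = 150 ms, SampleRTT = 150 ms, alpha = 1/8
New EstRTT = (1 - alpha) * EstRTT + alpha * SampleRTT
(7/8) * 150 = 131.25
(1/8) * 150 = 18.75
New EstRTT = 131.25 + 18.75 = 150 ms -> 150.00 ms (2 dp)

150.00


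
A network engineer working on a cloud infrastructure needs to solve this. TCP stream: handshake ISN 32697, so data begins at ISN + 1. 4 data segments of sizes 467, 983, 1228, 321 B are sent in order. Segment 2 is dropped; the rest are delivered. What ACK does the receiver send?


SYN uses sequence number 32697; first data byte = ISN + 1 = 32698.
Segment 1: SEQ = 32698, len = 467 B, covers [32698, 33164]
Segment 2: SEQ = 33165, len = 983 B, covers [33165, 34147] [LOST]
Segment 3: SEQ = 34148, len = 1228 B, covers [34148, 35375]
Segment 4: SEQ = 35376, len = 321 B, covers [35376, 35696]
In-order data received: bytes [32698, 33164] (segments 1..1).
Segment 2 missing -> gap begins at byte 33165; later segments buffered out of order.
Cumulative ACK = next expected in-order byte = 32698 + 467 = 33165

33165


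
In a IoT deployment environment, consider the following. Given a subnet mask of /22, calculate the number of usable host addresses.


Given: subnet mask /22
Host bits = 32 - 22 = 10
Total addresses = 2^10 = 1024
Usable hosts = 1024 - 2 (network + broadcast) = 1022

1022


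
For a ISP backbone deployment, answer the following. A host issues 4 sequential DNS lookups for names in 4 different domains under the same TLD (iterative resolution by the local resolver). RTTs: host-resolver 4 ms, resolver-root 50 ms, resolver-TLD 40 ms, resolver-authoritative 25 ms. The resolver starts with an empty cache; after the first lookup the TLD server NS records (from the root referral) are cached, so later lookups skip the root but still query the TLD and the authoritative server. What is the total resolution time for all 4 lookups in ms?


Lookup 1 (cold cache): local + root + TLD + auth = 4 + 50 + 40 + 25 = 119 ms
Lookups 2..4 (TLD NS cached -> skip root; new domain -> still ask TLD and auth): local + TLD + auth = 4 + 40 + 25 = 69 ms each
Remaining 3 lookups: 3 * 69 = 207 ms
Total = 119 + 207 = 326 ms

326


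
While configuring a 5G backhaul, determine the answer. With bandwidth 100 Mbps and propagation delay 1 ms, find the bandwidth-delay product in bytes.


Given: bandwidth = 100 Mbps, delay = 1 ms
BDP in bits = 100 * 10^6 * 1 / 1000
BDP in bits = 100000
BDP in bytes = 100000 / 8 = 12500

12500


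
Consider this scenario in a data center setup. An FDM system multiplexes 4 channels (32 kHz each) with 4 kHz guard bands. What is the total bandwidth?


Given: 4 channels, 32 kHz each, guard = 4 kHz
Channel bandwidth = 4 * 32 = 128 kHz
Guard bands = 3 gaps * 4 kHz = 12 kHz
Total = 128 + 12 = 140 kHz

140


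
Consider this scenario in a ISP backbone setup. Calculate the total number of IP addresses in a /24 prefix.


Given: CIDR prefix /24
Host bits = 32 - 24 = 8
Total addresses = 2^8 = 256

256


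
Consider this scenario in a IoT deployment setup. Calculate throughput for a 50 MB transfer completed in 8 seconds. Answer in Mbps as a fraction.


Given: file = 50 MB, time = 8 s
File in Mb = 50 * 8 = 400 Mb
Throughput = 400 / 8 Mbps
Throughput = 50 Mbps

50


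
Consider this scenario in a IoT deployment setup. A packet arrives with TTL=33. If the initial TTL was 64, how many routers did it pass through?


Given: initial TTL = 64, received TTL = 33
Hops = initial TTL - received TTL
Hops = 64 - 33 = 31

31


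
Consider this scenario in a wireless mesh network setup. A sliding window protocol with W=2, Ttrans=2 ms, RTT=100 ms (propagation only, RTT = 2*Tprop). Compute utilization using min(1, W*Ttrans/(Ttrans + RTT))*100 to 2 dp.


Given: W = 2, Ttrans = 2 ms, RTT = 100 ms (= 2 * Tprop, Tprop = 50 ms)
Cycle time = Ttrans + RTT = 2 + 100 = 102 ms (first packet sent until its ACK returns)
W * Ttrans = 2 * 2 = 4 ms of sending per cycle
W * Ttrans / (Ttrans + RTT) = 4 / 102 = 0.039216
U = min(1, 0.039216) = 0.039216
U% = 3.92%

3.92


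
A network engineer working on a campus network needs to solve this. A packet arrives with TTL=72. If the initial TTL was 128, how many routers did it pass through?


Given: initial TTL = 128, received TTL = 72
Hops = initial TTL - received TTL
Hops = 128 - 72 = 56

56


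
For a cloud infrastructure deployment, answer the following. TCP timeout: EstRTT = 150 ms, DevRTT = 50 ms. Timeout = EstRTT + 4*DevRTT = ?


Given: EstRTT = 150 ms, DevRTT = 50 ms
Timeout = EstRTT + 4 * DevRTT
4 * DevRTT = 4 * 50 = 200
Timeout = 150 + 200 = 350 ms

350


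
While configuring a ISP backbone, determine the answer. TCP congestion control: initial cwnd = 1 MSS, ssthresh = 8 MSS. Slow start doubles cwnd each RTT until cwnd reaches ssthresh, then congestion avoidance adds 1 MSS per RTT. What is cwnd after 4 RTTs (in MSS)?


RTT 0: cwnd = 1 MSS (initial)
RTT 1: cwnd = 2 MSS (slow start, doubled)
RTT 2: cwnd = 4 MSS (slow start, doubled)
RTT 3: cwnd = 8 MSS (slow start, doubled)
RTT 4: cwnd = 9 MSS (congestion avoidance, +1)

9


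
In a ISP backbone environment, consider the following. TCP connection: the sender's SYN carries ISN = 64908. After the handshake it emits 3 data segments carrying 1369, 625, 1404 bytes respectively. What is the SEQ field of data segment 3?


The SYN occupies sequence number ISN = 64908, so the first data byte is ISN + 1 = 64909.
SEQ of data segment i = (ISN + 1) + sum of payload sizes of segments 1..i-1.
Segment 1: SEQ = 64909, payload = 1369 bytes
Segment 2: SEQ = 66278, payload = 625 bytes
Segment 3: SEQ = 66903, payload = 1404 bytes
SEQ of segment 3 = 64909 + 1369 + 625 = 66903

66903


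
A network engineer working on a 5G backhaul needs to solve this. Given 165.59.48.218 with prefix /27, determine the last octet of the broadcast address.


Given: IP = 165.59.48.218, prefix = /27
Host bits = 32 - 27 = 5
Network last octet = 218 AND mask = 192
Host part size = 2^5 - 1 = 31
Broadcast last octet = 192 OR 31 = 223

223


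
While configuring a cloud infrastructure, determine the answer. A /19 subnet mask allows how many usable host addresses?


Given: subnet mask /19
Host bits = 32 - 19 = 13
Total addresses = 2^13 = 8192
Usable hosts = 8192 - 2 (network + broadcast) = 8190

8190


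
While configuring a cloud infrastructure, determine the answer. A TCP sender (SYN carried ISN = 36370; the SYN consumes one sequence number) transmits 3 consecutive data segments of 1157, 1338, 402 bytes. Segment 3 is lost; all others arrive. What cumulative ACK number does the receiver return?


SYN uses sequence number 36370; first data byte = ISN + 1 = 36371.
Segment 1: SEQ = 36371, len = 1157 B, covers [36371, 37527]
Segment 2: SEQ = 37528, len = 1338 B, covers [37528, 38865]
Segment 3: SEQ = 38866, len = 402 B, covers [38866, 39267] [LOST]
In-order data received: bytes [36371, 38865] (segments 1..2).
Segment 3 missing -> gap begins at byte 38866.
Cumulative ACK = next expected in-order byte = 36371 + 1157 + 1338 = 38866

38866


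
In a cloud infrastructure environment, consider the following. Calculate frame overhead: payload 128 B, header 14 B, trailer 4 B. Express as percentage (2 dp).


Given: payload = 128 B, header = 14 B, trailer = 4 B
Overhead bytes = header + trailer = 14 + 4 = 18
Total frame = payload + overhead = 128 + 18 = 146
Overhead % = 18 / 146 * 100 = 12.3288% -> 12.33% (2 dp)

12.33


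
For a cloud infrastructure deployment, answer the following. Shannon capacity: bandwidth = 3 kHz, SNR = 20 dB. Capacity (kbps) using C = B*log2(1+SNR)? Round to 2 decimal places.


Given: B = 3 kHz, SNR = 20 dB
SNR linear = 10^(20/10) = 100
1 + SNR = 101
log2(101) = 6.6582114828
C = 3 * 1000 * 6.6582114828 = 19974.6344 bps
C = 19.974634 kbps -> 19.97 kbps (2 dp)

19.97


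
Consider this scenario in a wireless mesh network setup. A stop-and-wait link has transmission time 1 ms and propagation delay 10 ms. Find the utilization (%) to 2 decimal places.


Given: Ttrans = 1 ms, Tprop = 10 ms
RTT = 2 * Tprop = 2 * 10 = 20 ms
U = Ttrans / (Ttrans + RTT)
U = 1 / (1 + 20)
U = 1 / 21 = 0.047619
U% = 4.76%

4.76


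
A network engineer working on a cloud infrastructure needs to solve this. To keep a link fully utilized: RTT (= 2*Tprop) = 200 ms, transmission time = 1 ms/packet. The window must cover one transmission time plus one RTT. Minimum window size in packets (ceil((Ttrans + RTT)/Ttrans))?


Given: Ttrans = 1 ms, RTT = 200 ms (= 2 * Tprop, Tprop = 100 ms)
Time until first ACK returns = Ttrans + RTT = 1 + 200 = 201 ms
Need W * Ttrans >= Ttrans + RTT  ->  W >= (Ttrans + RTT) / Ttrans
(Ttrans + RTT) / Ttrans = 201 / 1 = 201
W_min = ceil(201) = 201

201


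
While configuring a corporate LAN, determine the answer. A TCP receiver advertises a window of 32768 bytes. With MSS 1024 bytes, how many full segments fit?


Given: RWND = 32768 bytes, MSS = 1024 bytes
Full segments = floor(RWND / MSS)
Full segments = floor(32768 / 1024)
Full segments = floor(32.0) = 32

32


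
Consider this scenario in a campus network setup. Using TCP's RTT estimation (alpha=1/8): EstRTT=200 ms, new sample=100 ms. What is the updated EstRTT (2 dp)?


Given: EstRTT = 200 ms, SampleRTT = 100 ms, alpha = 1/8
New EstRTT = (1 - alpha) * EstRTT + alpha * SampleRTT
(7/8) * 200 = 175
(1/8) * 100 = 12.5
New EstRTT = 175 + 12.5 = 187.5 ms -> 187.50 ms (2 dp)

187.50


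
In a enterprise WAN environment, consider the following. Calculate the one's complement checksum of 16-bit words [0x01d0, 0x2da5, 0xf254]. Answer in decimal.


Given words: [0x01d0, 0x2da5, 0xf254]
Step 1: Sum all words
Raw sum = 464 + 11685 + 62036 = 74185
Step 2: Fold carry: (8649 + 1) = 8650
One's complement = ~8650 & 0xFFFF = 56885

56885


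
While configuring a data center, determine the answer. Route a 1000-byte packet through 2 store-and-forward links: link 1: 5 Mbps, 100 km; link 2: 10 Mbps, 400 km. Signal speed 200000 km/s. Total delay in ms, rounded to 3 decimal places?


Packet = 1000 bytes = 8000 bits. Store-and-forward: sum (t_trans + t_prop) per link.
Link 1: t_trans = 8000/(5*10^6) s = 1.6000 ms; t_prop = 100/200000 s = 0.5000 ms; subtotal = 2.1000 ms
Link 2: t_trans = 8000/(10*10^6) s = 0.8000 ms; t_prop = 400/200000 s = 2.0000 ms; subtotal = 2.8000 ms
End-to-end = 2.1000 + 2.8000 = 4.9000 ms -> 4.900 ms (3 dp)

4.900


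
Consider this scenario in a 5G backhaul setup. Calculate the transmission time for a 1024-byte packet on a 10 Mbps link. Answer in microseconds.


Given: packet = 1024 bytes, bandwidth = 10 Mbps
Packet in bits = 1024 * 8 = 8192 bits
Bandwidth = 10 * 10^6 = 10000000 bps
Time = 8192 / 10000000 seconds
Time in us = 8192 * 10^6 / 10000000 = 819.2

819.2


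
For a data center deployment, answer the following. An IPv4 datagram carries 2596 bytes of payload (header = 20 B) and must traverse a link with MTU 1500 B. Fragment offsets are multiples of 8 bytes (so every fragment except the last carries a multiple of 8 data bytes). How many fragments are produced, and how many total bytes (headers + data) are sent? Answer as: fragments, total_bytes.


Max data per non-final fragment = floor((MTU - header)/8)*8 = floor((1500 - 20)/8)*8 = floor(1480/8)*8 = 1480 B
Final fragment needs no 8-byte alignment: it can carry up to MTU - header = 1480 B
Non-final fragments needed = ceil((payload - 1480) / 1480) = ceil(1116/1480) = ceil(0.7541) = 1
Number of fragments = 1 + 1 = 2
Fragment sizes (data): 1 * 1480 B + 1116 B (last, 1116 <= 1480 OK)
Total bytes sent = payload + n_frags * header = 2596 + 2*20 = 2596 + 40 = 2636 B

2, 2636


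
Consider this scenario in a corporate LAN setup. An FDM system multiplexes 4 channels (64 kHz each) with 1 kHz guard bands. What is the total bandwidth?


Given: 4 channels, 64 kHz each, guard = 1 kHz
Channel bandwidth = 4 * 64 = 256 kHz
Guard bands = 3 gaps * 1 kHz = 3 kHz
Total = 256 + 3 = 259 kHz

259


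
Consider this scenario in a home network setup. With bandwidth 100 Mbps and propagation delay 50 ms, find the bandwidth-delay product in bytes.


Given: bandwidth = 100 Mbps, delay = 50 ms
BDP in bits = 100 * 10^6 * 50 / 1000
BDP in bits = 5000000
BDP in bytes = 5000000 / 8 = 625000

625000


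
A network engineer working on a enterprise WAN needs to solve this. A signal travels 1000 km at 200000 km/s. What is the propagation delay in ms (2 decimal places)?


Given: distance = 1000 km, speed = 200000 km/s
Delay = distance / speed = 1000 / 200000 seconds
Delay in ms = 1000 * 1000 / 200000
Delay = 5.0000 ms
Rounded to 2 dp = 5.00 ms

5.00


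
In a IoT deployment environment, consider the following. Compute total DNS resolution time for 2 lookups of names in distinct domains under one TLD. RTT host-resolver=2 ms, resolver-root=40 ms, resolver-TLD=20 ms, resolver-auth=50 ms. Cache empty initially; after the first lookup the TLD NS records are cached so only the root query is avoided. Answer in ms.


Lookup 1 (cold cache): local + root + TLD + auth = 2 + 40 + 20 + 50 = 112 ms
Lookups 2..2 (TLD NS cached -> skip root; new domain -> still ask TLD and auth): local + TLD + auth = 2 + 20 + 50 = 72 ms each
Remaining 1 lookups: 1 * 72 = 72 ms
Total = 112 + 72 = 184 ms

184


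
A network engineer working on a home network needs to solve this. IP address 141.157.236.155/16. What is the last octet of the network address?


Given: IP = 141.157.236.155, prefix = /16
Subnet mask = 255.255.0.0
Last octet of IP: 155
Last octet of mask: 0
Network last octet = 155 AND 0 = 0

0


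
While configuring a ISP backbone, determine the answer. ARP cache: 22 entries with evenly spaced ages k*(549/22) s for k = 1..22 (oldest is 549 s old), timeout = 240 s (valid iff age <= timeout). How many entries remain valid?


Ages are k * 549/22 s for k = 1..22 (spacing = 24.9545 s).
Entry k is valid iff k * 549/22 <= 240 iff k <= 22 * 240 / 549 = 9.6175
n_valid = floor(9.6175) = 9
(n_stale = 22 - 9 = 13)

9


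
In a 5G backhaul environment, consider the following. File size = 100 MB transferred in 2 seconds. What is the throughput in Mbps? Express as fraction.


Given: file = 100 MB, time = 2 s
File in Mb = 100 * 8 = 800 Mb
Throughput = 800 / 2 Mbps
Throughput = 400 Mbps

400


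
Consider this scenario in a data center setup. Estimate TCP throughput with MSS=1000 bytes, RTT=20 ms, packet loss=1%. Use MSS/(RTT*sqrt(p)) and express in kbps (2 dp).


Given: MSS = 1000 bytes, RTT = 20 ms, loss = 1%
RTT in seconds = 20 / 1000 = 0.02
Loss rate = 1% = 0.01
sqrt(loss) = sqrt(0.01) = 0.1
Throughput (bytes/s) = 1000 / (0.02 * 0.1) = 500000.0000
Throughput (kbps) = 500000.0000 * 8 / 1000 = 4000.000000 -> 4000.00 kbps (2 dp)

4000.00


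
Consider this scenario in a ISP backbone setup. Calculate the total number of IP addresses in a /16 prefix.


Given: CIDR prefix /16
Host bits = 32 - 16 = 16
Total addresses = 2^16 = 65536

65536


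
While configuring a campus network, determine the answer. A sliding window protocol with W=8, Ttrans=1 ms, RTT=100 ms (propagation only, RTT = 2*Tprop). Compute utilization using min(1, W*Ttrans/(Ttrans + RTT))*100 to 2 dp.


Given: W = 8, Ttrans = 1 ms, RTT = 100 ms (= 2 * Tprop, Tprop = 50 ms)
Cycle time = Ttrans + RTT = 1 + 100 = 101 ms (first packet sent until its ACK returns)
W * Ttrans = 8 * 1 = 8 ms of sending per cycle
W * Ttrans / (Ttrans + RTT) = 8 / 101 = 0.079208
U = min(1, 0.079208) = 0.079208
U% = 7.92%

7.92


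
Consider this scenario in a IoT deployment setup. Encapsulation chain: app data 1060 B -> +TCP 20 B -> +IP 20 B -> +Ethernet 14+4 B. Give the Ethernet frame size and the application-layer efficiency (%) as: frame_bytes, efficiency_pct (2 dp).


TCP segment = 1060 + 20 = 1080 B
IP packet = 1080 + 20 = 1100 B
Ethernet frame = 1100 + 14 + 4 = 1118 B
Efficiency = app / frame = 1060 / 1118 = 0.948122 = 94.8122% -> 94.81% (2 dp)

1118, 94.81


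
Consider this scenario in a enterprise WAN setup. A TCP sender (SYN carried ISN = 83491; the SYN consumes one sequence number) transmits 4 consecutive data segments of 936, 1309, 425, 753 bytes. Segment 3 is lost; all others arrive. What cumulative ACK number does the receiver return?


SYN uses sequence number 83491; first data byte = ISN + 1 = 83492.
Segment 1: SEQ = 83492, len = 936 B, covers [83492, 84427]
Segment 2: SEQ = 84428, len = 1309 B, covers [84428, 85736]
Segment 3: SEQ = 85737, len = 425 B, covers [85737, 86161] [LOST]
Segment 4: SEQ = 86162, len = 753 B, covers [86162, 86914]
In-order data received: bytes [83492, 85736] (segments 1..2).
Segment 3 missing -> gap begins at byte 85737; later segments buffered out of order.
Cumulative ACK = next expected in-order byte = 83492 + 936 + 1309 = 85737

85737


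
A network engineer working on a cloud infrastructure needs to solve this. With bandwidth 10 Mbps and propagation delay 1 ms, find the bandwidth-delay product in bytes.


Given: bandwidth = 10 Mbps, delay = 1 ms
BDP in bits = 10 * 10^6 * 1 / 1000
BDP in bits = 10000
BDP in bytes = 10000 / 8 = 1250

1250


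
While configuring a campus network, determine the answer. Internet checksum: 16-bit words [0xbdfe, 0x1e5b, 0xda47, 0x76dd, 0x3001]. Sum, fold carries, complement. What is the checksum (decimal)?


Given words: [0xbdfe, 0x1e5b, 0xda47, 0x76dd, 0x3001]
Step 1: Sum all words
Raw sum = 48638 + 7771 + 55879 + 30429 + 12289 = 155006
Step 2: Fold carry: (23934 + 2) = 23936
One's complement = ~23936 & 0xFFFF = 41599

41599


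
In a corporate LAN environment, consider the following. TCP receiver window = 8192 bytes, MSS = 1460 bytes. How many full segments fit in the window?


Given: RWND = 8192 bytes, MSS = 1460 bytes
Full segments = floor(RWND / MSS)
Full segments = floor(8192 / 1460)
Full segments = floor(5.611) = 5

5


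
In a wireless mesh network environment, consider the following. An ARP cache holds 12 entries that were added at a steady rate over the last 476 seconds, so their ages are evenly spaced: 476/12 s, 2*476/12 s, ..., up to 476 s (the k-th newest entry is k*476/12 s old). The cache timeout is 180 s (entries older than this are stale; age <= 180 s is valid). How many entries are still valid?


Ages are k * 476/12 s for k = 1..12 (spacing = 39.6667 s).
Entry k is valid iff k * 476/12 <= 180 iff k <= 12 * 180 / 476 = 4.5378
n_valid = floor(4.5378) = 4
(n_stale = 12 - 4 = 8)

4


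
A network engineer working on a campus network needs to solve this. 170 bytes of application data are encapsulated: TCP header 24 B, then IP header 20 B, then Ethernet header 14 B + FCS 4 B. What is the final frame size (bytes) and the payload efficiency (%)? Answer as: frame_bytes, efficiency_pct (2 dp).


TCP segment = 170 + 24 = 194 B
IP packet = 194 + 20 = 214 B
Ethernet frame = 214 + 14 + 4 = 232 B
Efficiency = app / frame = 170 / 232 = 0.732759 = 73.2759% -> 73.28% (2 dp)

232, 73.28


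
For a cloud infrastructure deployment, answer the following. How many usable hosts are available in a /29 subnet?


Given: subnet mask /29
Host bits = 32 - 29 = 3
Total addresses = 2^3 = 8
Usable hosts = 8 - 2 (network + broadcast) = 6

6


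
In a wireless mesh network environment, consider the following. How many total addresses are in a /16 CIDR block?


Given: CIDR prefix /16
Host bits = 32 - 16 = 16
Total addresses = 2^16 = 65536

65536


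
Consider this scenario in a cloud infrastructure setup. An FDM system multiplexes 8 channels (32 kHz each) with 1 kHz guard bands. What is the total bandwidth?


Given: 8 channels, 32 kHz each, guard = 1 kHz
Channel bandwidth = 8 * 32 = 256 kHz
Guard bands = 7 gaps * 1 kHz = 7 kHz
Total = 256 + 7 = 263 kHz

263


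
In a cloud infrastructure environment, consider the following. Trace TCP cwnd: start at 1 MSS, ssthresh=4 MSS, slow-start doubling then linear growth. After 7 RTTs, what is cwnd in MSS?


RTT 0: cwnd = 1 MSS (initial)
RTT 1: cwnd = 2 MSS (slow start, doubled)
RTT 2: cwnd = 4 MSS (slow start, doubled)
RTT 3: cwnd = 5 MSS (congestion avoidance, +1)
RTT 4: cwnd = 6 MSS (congestion avoidance, +1)
RTT 5: cwnd = 7 MSS (congestion avoidance, +1)
RTT 6: cwnd = 8 MSS (congestion avoidance, +1)
RTT 7: cwnd = 9 MSS (congestion avoidance, +1)

9


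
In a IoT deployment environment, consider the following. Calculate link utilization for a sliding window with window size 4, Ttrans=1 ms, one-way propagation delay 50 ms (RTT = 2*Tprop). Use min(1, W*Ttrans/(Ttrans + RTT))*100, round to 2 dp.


Given: W = 4, Ttrans = 1 ms, RTT = 100 ms (= 2 * Tprop, Tprop = 50 ms)
Cycle time = Ttrans + RTT = 1 + 100 = 101 ms (first packet sent until its ACK returns)
W * Ttrans = 4 * 1 = 4 ms of sending per cycle
W * Ttrans / (Ttrans + RTT) = 4 / 101 = 0.039604
U = min(1, 0.039604) = 0.039604
U% = 3.96%

3.96


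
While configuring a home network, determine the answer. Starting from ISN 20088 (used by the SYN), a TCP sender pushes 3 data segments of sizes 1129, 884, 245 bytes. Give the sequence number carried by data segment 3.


The SYN occupies sequence number ISN = 20088, so the first data byte is ISN + 1 = 20089.
SEQ of data segment i = (ISN + 1) + sum of payload sizes of segments 1..i-1.
Segment 1: SEQ = 20089, payload = 1129 bytes
Segment 2: SEQ = 21218, payload = 884 bytes
Segment 3: SEQ = 22102, payload = 245 bytes
SEQ of segment 3 = 20089 + 1129 + 884 = 22102

22102


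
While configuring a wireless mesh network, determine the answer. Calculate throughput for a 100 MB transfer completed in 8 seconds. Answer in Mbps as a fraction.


Given: file = 100 MB, time = 8 s
File in Mb = 100 * 8 = 800 Mb
Throughput = 800 / 8 Mbps
Throughput = 100 Mbps

100


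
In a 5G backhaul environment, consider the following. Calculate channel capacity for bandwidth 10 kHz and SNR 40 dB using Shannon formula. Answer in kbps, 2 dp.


Given: B = 10 kHz, SNR = 40 dB
SNR linear = 10^(40/10) = 10000
1 + SNR = 10001
log2(10001) = 13.2878566418
C = 10 * 1000 * 13.2878566418 = 132878.5664 bps
C = 132.878566 kbps -> 132.88 kbps (2 dp)

132.88


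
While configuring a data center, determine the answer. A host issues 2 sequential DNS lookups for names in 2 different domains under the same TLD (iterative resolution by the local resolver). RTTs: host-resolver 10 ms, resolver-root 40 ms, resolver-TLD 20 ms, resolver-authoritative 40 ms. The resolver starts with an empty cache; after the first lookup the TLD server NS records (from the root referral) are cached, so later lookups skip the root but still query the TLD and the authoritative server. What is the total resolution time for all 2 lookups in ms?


Lookup 1 (cold cache): local + root + TLD + auth = 10 + 40 + 20 + 40 = 110 ms
Lookups 2..2 (TLD NS cached -> skip root; new domain -> still ask TLD and auth): local + TLD + auth = 10 + 20 + 40 = 70 ms each
Remaining 1 lookups: 1 * 70 = 70 ms
Total = 110 + 70 = 180 ms

180


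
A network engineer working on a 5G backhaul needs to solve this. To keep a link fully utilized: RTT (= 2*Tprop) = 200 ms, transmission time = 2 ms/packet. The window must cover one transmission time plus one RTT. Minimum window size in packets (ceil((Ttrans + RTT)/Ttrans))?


Given: Ttrans = 2 ms, RTT = 200 ms (= 2 * Tprop, Tprop = 100 ms)
Time until first ACK returns = Ttrans + RTT = 2 + 200 = 202 ms
Need W * Ttrans >= Ttrans + RTT  ->  W >= (Ttrans + RTT) / Ttrans
(Ttrans + RTT) / Ttrans = 202 / 2 = 101
W_min = ceil(101) = 101

101


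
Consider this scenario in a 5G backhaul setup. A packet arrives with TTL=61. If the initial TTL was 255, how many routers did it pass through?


Given: initial TTL = 255, received TTL = 61
Hops = initial TTL - received TTL
Hops = 255 - 61 = 194

194


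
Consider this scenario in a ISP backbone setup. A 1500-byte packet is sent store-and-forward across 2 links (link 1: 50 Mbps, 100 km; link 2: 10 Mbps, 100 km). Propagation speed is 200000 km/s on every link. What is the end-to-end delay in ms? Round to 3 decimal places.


Packet = 1500 bytes = 12000 bits. Store-and-forward: sum (t_trans + t_prop) per link.
Link 1: t_trans = 12000/(50*10^6) s = 0.2400 ms; t_prop = 100/200000 s = 0.5000 ms; subtotal = 0.7400 ms
Link 2: t_trans = 12000/(10*10^6) s = 1.2000 ms; t_prop = 100/200000 s = 0.5000 ms; subtotal = 1.7000 ms
End-to-end = 0.7400 + 1.7000 = 2.4400 ms -> 2.440 ms (3 dp)

2.440


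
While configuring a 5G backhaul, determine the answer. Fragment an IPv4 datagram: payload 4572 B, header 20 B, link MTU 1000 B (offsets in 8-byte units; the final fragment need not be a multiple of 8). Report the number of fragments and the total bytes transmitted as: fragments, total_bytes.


Max data per non-final fragment = floor((MTU - header)/8)*8 = floor((1000 - 20)/8)*8 = floor(980/8)*8 = 976 B
Final fragment needs no 8-byte alignment: it can carry up to MTU - header = 980 B
Non-final fragments needed = ceil((payload - 980) / 976) = ceil(3592/976) = ceil(3.6803) = 4
Number of fragments = 4 + 1 = 5
Fragment sizes (data): 4 * 976 B + 668 B (last, 668 <= 980 OK)
Total bytes sent = payload + n_frags * header = 4572 + 5*20 = 4572 + 100 = 4672 B

5, 4672


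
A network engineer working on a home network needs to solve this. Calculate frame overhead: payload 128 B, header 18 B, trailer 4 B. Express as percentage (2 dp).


Given: payload = 128 B, header = 18 B, trailer = 4 B
Overhead bytes = header + trailer = 18 + 4 = 22
Total frame = payload + overhead = 128 + 22 = 150
Overhead % = 22 / 150 * 100 = 14.6667% -> 14.67% (2 dp)

14.67


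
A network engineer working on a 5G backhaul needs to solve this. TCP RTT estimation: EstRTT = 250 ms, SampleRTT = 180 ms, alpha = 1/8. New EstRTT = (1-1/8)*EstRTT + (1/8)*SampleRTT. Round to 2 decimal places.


Given: EstRTT = 250 ms, SampleRTT = 180 ms, alpha = 1/8
New EstRTT = (1 - alpha) * EstRTT + alpha * SampleRTT
(7/8) * 250 = 218.75
(1/8) * 180 = 22.5
New EstRTT = 218.75 + 22.5 = 241.25 ms -> 241.25 ms (2 dp)

241.25


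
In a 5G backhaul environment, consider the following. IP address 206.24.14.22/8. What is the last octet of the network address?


Given: IP = 206.24.14.22, prefix = /8
Subnet mask = 255.0.0.0
Last octet of IP: 22
Last octet of mask: 0
Network last octet = 22 AND 0 = 0

0


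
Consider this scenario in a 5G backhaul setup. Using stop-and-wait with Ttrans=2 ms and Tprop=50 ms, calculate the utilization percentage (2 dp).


Given: Ttrans = 2 ms, Tprop = 50 ms
RTT = 2 * Tprop = 2 * 50 = 100 ms
U = Ttrans / (Ttrans + RTT)
U = 2 / (2 + 100)
U = 2 / 102 = 0.019608
U% = 1.96%

1.96


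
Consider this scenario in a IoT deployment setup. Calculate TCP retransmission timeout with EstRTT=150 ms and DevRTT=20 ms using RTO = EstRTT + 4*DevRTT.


Given: EstRTT = 150 ms, DevRTT = 20 ms
Timeout = EstRTT + 4 * DevRTT
4 * DevRTT = 4 * 20 = 80
Timeout = 150 + 80 = 230 ms

230


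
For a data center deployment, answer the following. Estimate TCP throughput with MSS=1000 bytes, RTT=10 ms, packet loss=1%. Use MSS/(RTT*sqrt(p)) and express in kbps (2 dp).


Given: MSS = 1000 bytes, RTT = 10 ms, loss = 1%
RTT in seconds = 10 / 1000 = 0.01
Loss rate = 1% = 0.01
sqrt(loss) = sqrt(0.01) = 0.1
Throughput (bytes/s) = 1000 / (0.01 * 0.1) = 1000000.0000
Throughput (kbps) = 1000000.0000 * 8 / 1000 = 8000.000000 -> 8000.00 kbps (2 dp)

8000.00


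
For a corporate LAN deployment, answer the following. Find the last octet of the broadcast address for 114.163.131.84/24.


Given: IP = 114.163.131.84, prefix = /24
Host bits = 32 - 24 = 8
Network last octet = 84 AND mask = 0
Host part size = 2^8 - 1 = 255
Broadcast last octet = 0 OR 255 = 255

255


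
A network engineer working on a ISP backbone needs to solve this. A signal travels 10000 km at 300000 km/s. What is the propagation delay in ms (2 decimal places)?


Given: distance = 10000 km, speed = 300000 km/s
Delay = distance / speed = 10000 / 300000 seconds
Delay in ms = 10000 * 1000 / 300000
Delay = 33.3333 ms
Rounded to 2 dp = 33.33 ms

33.33


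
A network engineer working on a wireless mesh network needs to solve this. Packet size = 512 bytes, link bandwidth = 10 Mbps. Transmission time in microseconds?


Given: packet = 512 bytes, bandwidth = 10 Mbps
Packet in bits = 512 * 8 = 4096 bits
Bandwidth = 10 * 10^6 = 10000000 bps
Time = 4096 / 10000000 seconds
Time in us = 4096 * 10^6 / 10000000 = 409.6

409.6


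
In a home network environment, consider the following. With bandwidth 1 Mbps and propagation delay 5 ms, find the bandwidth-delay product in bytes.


Given: bandwidth = 1 Mbps, delay = 5 ms
BDP in bits = 1 * 10^6 * 5 / 1000
BDP in bits = 5000
BDP in bytes = 5000 / 8 = 625

625


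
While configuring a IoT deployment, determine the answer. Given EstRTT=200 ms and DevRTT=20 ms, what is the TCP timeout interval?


Given: EstRTT = 200 ms, DevRTT = 20 ms
Timeout = EstRTT + 4 * DevRTT
4 * DevRTT = 4 * 20 = 80
Timeout = 200 + 80 = 280 ms

280


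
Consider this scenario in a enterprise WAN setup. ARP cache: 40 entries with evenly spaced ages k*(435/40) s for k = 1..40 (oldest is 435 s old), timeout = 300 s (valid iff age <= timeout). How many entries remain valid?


Ages are k * 435/40 s for k = 1..40 (spacing = 10.8750 s).
Entry k is valid iff k * 435/40 <= 300 iff k <= 40 * 300 / 435 = 27.5862
n_valid = floor(27.5862) = 27
(n_stale = 40 - 27 = 13)

27


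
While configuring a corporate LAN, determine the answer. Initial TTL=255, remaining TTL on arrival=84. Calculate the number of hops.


Given: initial TTL = 255, received TTL = 84
Hops = initial TTL - received TTL
Hops = 255 - 84 = 171

171


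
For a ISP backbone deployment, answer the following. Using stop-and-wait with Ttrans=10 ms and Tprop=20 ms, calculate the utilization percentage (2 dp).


Given: Ttrans = 10 ms, Tprop = 20 ms
RTT = 2 * Tprop = 2 * 20 = 40 ms
U = Ttrans / (Ttrans + RTT)
U = 10 / (10 + 40)
U = 10 / 50 = 0.2
U% = 20.00%

20.00


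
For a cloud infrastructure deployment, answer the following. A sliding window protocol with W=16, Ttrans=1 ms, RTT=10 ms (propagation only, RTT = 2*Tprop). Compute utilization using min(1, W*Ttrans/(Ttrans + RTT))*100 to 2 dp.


Given: W = 16, Ttrans = 1 ms, RTT = 10 ms (= 2 * Tprop, Tprop = 5 ms)
Cycle time = Ttrans + RTT = 1 + 10 = 11 ms (first packet sent until its ACK returns)
W * Ttrans = 16 * 1 = 16 ms of sending per cycle
W * Ttrans / (Ttrans + RTT) = 16 / 11 = 1.454545
U = min(1, 1.454545) = 1.000000
U% = 100.00%

100.00


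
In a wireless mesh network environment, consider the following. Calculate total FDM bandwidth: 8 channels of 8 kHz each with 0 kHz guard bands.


Given: 8 channels, 8 kHz each, guard = 0 kHz
Channel bandwidth = 8 * 8 = 64 kHz
Guard bands = 7 gaps * 0 kHz = 0 kHz
Total = 64 + 0 = 64 kHz

64


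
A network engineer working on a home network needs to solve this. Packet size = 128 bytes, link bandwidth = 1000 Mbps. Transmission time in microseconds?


Given: packet = 128 bytes, bandwidth = 1000 Mbps
Packet in bits = 128 * 8 = 1024 bits
Bandwidth = 1000 * 10^6 = 1000000000 bps
Time = 1024 / 1000000000 seconds
Time in us = 1024 * 10^6 / 1000000000 = 1.024

1.024


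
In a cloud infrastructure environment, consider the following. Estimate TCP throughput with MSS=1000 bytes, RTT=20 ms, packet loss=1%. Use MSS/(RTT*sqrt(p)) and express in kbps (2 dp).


Given: MSS = 1000 bytes, RTT = 20 ms, loss = 1%
RTT in seconds = 20 / 1000 = 0.02
Loss rate = 1% = 0.01
sqrt(loss) = sqrt(0.01) = 0.1
Throughput (bytes/s) = 1000 / (0.02 * 0.1) = 500000.0000
Throughput (kbps) = 500000.0000 * 8 / 1000 = 4000.000000 -> 4000.00 kbps (2 dp)

4000.00


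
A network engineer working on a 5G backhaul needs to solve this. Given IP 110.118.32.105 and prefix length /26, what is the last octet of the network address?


Given: IP = 110.118.32.105, prefix = /26
Subnet mask = 255.255.255.192
Last octet of IP: 105
Last octet of mask: 192
Network last octet = 105 AND 192 = 64

64


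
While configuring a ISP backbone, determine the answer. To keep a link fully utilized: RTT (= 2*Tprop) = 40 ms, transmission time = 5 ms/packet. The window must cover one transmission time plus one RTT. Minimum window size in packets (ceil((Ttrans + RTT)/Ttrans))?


Given: Ttrans = 5 ms, RTT = 40 ms (= 2 * Tprop, Tprop = 20 ms)
Time until first ACK returns = Ttrans + RTT = 5 + 40 = 45 ms
Need W * Ttrans >= Ttrans + RTT  ->  W >= (Ttrans + RTT) / Ttrans
(Ttrans + RTT) / Ttrans = 45 / 5 = 9
W_min = ceil(9) = 9

9


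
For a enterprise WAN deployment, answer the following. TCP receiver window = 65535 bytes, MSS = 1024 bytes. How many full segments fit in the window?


Given: RWND = 65535 bytes, MSS = 1024 bytes
Full segments = floor(RWND / MSS)
Full segments = floor(65535 / 1024)
Full segments = floor(63.999) = 63

63


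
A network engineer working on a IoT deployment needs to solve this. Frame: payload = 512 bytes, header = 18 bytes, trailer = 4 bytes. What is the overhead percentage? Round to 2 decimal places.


Given: payload = 512 B, header = 18 B, trailer = 4 B
Overhead bytes = header + trailer = 18 + 4 = 22
Total frame = payload + overhead = 512 + 22 = 534
Overhead % = 22 / 534 * 100 = 4.1199% -> 4.12% (2 dp)

4.12


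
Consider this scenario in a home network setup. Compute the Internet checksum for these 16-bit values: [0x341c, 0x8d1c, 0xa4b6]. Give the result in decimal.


Given words: [0x341c, 0x8d1c, 0xa4b6]
Step 1: Sum all words
Raw sum = 13340 + 36124 + 42166 = 91630
Step 2: Fold carry: (26094 + 1) = 26095
One's complement = ~26095 & 0xFFFF = 39440

39440


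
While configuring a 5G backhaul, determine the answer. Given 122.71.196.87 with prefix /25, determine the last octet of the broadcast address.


Given: IP = 122.71.196.87, prefix = /25
Host bits = 32 - 25 = 7
Network last octet = 87 AND mask = 0
Host part size = 2^7 - 1 = 127
Broadcast last octet = 0 OR 127 = 127

127


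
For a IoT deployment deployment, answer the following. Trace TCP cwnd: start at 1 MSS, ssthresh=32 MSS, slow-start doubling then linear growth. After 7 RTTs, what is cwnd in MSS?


RTT 0: cwnd = 1 MSS (initial)
RTT 1: cwnd = 2 MSS (slow start, doubled)
RTT 2: cwnd = 4 MSS (slow start, doubled)
RTT 3: cwnd = 8 MSS (slow start, doubled)
RTT 4: cwnd = 16 MSS (slow start, doubled)
RTT 5: cwnd = 32 MSS (slow start, doubled)
RTT 6: cwnd = 33 MSS (congestion avoidance, +1)
RTT 7: cwnd = 34 MSS (congestion avoidance, +1)

34


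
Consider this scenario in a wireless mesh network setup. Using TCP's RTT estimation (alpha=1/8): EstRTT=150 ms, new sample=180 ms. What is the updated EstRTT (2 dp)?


Given: EstRTT = 150 ms, SampleRTT = 180 ms, alpha = 1/8
New EstRTT = (1 - alpha) * EstRTT + alpha * SampleRTT
(7/8) * 150 = 131.25
(1/8) * 180 = 22.5
New EstRTT = 131.25 + 22.5 = 153.75 ms -> 153.75 ms (2 dp)

153.75


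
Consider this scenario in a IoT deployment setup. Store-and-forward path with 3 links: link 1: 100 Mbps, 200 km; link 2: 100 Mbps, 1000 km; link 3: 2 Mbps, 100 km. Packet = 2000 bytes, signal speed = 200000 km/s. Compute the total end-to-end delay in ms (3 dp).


Packet = 2000 bytes = 16000 bits. Store-and-forward: sum (t_trans + t_prop) per link.
Link 1: t_trans = 16000/(100*10^6) s = 0.1600 ms; t_prop = 200/200000 s = 1.0000 ms; subtotal = 1.1600 ms
Link 2: t_trans = 16000/(100*10^6) s = 0.1600 ms; t_prop = 1000/200000 s = 5.0000 ms; subtotal = 5.1600 ms
Link 3: t_trans = 16000/(2*10^6) s = 8.0000 ms; t_prop = 100/200000 s = 0.5000 ms; subtotal = 8.5000 ms
End-to-end = 1.1600 + 5.1600 + 8.5000 = 14.8200 ms -> 14.820 ms (3 dp)

14.820


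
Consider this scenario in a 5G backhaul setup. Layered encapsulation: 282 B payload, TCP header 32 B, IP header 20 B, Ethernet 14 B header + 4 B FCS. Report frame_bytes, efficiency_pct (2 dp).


TCP segment = 282 + 32 = 314 B
IP packet = 314 + 20 = 334 B
Ethernet frame = 334 + 14 + 4 = 352 B
Efficiency = app / frame = 282 / 352 = 0.801136 = 80.1136% -> 80.11% (2 dp)

352, 80.11


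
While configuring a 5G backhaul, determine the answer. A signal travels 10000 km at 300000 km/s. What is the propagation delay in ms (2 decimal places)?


Given: distance = 10000 km, speed = 300000 km/s
Delay = distance / speed = 10000 / 300000 seconds
Delay in ms = 10000 * 1000 / 300000
Delay = 33.3333 ms
Rounded to 2 dp = 33.33 ms

33.33


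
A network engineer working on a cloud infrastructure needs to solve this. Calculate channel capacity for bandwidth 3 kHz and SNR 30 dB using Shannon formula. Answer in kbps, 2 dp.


Given: B = 3 kHz, SNR = 30 dB
SNR linear = 10^(30/10) = 1000
1 + SNR = 1001
log2(1001) = 9.9672262588
C = 3 * 1000 * 9.9672262588 = 29901.6788 bps
C = 29.901679 kbps -> 29.90 kbps (2 dp)

29.90


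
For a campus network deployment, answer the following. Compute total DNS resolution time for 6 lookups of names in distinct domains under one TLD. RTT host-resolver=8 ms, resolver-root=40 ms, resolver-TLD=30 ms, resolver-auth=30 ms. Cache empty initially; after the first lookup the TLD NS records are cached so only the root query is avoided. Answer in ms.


Lookup 1 (cold cache): local + root + TLD + auth = 8 + 40 + 30 + 30 = 108 ms
Lookups 2..6 (TLD NS cached -> skip root; new domain -> still ask TLD and auth): local + TLD + auth = 8 + 30 + 30 = 68 ms each
Remaining 5 lookups: 5 * 68 = 340 ms
Total = 108 + 340 = 448 ms

448
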